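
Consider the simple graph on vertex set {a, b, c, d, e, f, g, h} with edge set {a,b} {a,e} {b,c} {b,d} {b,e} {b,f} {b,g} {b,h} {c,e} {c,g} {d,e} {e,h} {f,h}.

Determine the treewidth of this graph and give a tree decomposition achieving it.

Treewidth 2.
Bags: B1 = {b, e, h}  B2 = {b, c, e}  B3 = {b, f, h}  B4 = {b, d, e}  B5 = {b, c, g}  B6 = {a, b, e}
Tree: B1–B2, B1–B3, B1–B4, B2–B5, B4–B6

The largest bag has 3 vertices, giving width 2; this decomposition certifies tw(G) ≤ 2. For the lower bound, the 3 vertices {b, c, g} are pairwise adjacent, and any tree decomposition puts a clique entirely inside one bag — forcing width ≥ 2. Therefore the treewidth is 2.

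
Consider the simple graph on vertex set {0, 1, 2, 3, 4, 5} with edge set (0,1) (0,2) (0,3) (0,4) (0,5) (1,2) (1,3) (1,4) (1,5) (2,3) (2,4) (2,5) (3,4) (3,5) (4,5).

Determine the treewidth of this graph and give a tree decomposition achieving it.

With just one bag of size 6, the width is 6 − 1 = 5, so tw(G) ≤ 5. For the lower bound, the 6 vertices {0, 1, 2, 3, 4, 5} are pairwise adjacent, and any tree decomposition puts a clique entirely inside one bag — forcing width ≥ 5. Hence tw(G) = 5 exactly.

Treewidth 5.
One such decomposition:
Bags: B1 = {0, 1, 2, 3, 4, 5}
Tree: (single bag)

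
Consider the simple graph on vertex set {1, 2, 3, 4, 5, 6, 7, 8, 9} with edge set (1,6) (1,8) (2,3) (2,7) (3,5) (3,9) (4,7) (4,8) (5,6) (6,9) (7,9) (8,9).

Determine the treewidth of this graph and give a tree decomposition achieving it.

The largest bag has 4 vertices, giving width 3; this decomposition certifies tw(G) ≤ 3. For the lower bound: the 4 vertex sets {1,4,8}, {7}, {9}, {2,3,5,6} are disjoint, each induces a connected subgraph, and every pair is joined by at least one edge of G. Contracting each set to a single vertex therefore yields K_{4} as a minor, and since treewidth is minor-monotone, tw(G) ≥ tw(K_{4}) = 3. Hence tw(G) = 3 exactly.

Treewidth 3.
Bags: B1 = {1, 4, 7, 8}  B2 = {1, 7, 8, 9}  B3 = {1, 6, 7, 9}  B4 = {2, 6, 7, 9}  B5 = {2, 3, 6, 9}  B6 = {2, 3, 5, 6}
Tree: B1–B2, B2–B3, B3–B4, B4–B5, B5–B6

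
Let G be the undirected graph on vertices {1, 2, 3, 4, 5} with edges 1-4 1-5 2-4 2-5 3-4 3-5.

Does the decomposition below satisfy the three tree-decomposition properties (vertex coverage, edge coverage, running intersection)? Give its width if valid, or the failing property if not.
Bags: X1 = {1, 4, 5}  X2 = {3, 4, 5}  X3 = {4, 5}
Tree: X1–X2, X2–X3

No — vertex 2 appears in no bag.

A tree decomposition must satisfy three properties: every vertex lies in some bag; for every edge, both endpoints lie together in some bag; and for every vertex, the bags containing it form a connected subtree. Here vertex 2 appears in no bag, so the decomposition is invalid.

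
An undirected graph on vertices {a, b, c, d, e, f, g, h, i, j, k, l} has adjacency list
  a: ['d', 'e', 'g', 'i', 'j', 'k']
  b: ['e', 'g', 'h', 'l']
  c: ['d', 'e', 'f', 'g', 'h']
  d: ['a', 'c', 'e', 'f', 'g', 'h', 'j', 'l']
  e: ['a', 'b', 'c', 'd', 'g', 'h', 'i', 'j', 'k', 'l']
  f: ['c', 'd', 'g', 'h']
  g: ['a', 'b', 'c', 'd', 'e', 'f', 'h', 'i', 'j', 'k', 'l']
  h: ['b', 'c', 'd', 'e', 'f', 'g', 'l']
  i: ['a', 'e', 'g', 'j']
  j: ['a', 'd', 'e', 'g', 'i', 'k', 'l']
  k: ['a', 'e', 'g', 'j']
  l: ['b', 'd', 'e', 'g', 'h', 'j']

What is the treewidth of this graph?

A width-4 tree decomposition is:
Bags: B1 = {d, e, g, j, l}  B2 = {d, e, g, h, l}  B3 = {b, e, g, h, l}  B4 = {c, d, e, g, h}  B5 = {a, d, e, g, j}  B6 = {c, d, f, g, h}  B7 = {a, e, g, i, j}  B8 = {a, e, g, j, k}
Tree: B1–B2, B2–B3, B2–B4, B1–B5, B4–B6, B5–B7, B7–B8
The largest bag has 5 vertices, giving width 4; this decomposition certifies tw(G) ≤ 4. For the lower bound, the 5 vertices {a, d, e, g, j} are pairwise adjacent, and any tree decomposition puts a clique entirely inside one bag — forcing width ≥ 4. Combining the bounds, tw(G) = 4.

4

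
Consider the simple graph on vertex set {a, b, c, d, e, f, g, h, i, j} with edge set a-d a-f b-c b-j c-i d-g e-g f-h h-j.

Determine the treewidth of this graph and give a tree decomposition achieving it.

Each bag holds 2 vertices, so the decomposition has width 1, which upper-bounds the treewidth. Since G has at least one edge (e.g. e–g), it is not an edgeless graph, so tw(G) ≥ 1. The upper and lower bounds meet at 1, so that is the treewidth.

Treewidth 1.
Bags: B1 = {e, g}  B2 = {d, g}  B3 = {a, d}  B4 = {a, f}  B5 = {f, h}  B6 = {h, j}  B7 = {b, j}  B8 = {b, c}  B9 = {c, i}
Tree: B1–B2, B2–B3, B3–B4, B4–B5, B5–B6, B6–B7, B7–B8, B8–B9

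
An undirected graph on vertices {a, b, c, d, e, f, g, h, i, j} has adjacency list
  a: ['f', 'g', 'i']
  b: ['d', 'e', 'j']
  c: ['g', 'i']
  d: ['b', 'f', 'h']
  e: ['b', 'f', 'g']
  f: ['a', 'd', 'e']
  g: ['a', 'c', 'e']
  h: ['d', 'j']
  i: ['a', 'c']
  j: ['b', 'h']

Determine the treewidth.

A width-2 tree decomposition is:
Bags: B1 = {a, c, i}  B2 = {a, c, g}  B3 = {a, f, g}  B4 = {e, f, g}  B5 = {d, e, f}  B6 = {b, d, e}  B7 = {b, d, h}  B8 = {b, h, j}
Tree: B1–B2, B2–B3, B3–B4, B4–B5, B5–B6, B6–B7, B7–B8
Every bag has size at most 3, so the width is 3 − 1 = 2 and tw(G) ≤ 2. For the lower bound, G contains the cycle i–c–g–a–i, so G is not a forest; only forests have treewidth ≤ 1, hence tw(G) ≥ 2. The upper and lower bounds meet at 2, so that is the treewidth.

2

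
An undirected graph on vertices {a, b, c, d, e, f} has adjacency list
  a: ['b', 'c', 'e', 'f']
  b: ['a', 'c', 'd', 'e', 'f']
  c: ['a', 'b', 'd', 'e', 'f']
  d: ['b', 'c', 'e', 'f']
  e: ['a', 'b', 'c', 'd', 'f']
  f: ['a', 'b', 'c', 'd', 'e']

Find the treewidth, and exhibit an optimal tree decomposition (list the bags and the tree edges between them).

The largest bag has 5 vertices, giving width 4; this decomposition certifies tw(G) ≤ 4. For the lower bound, the 5 vertices {b, c, d, e, f} are pairwise adjacent, and any tree decomposition puts a clique entirely inside one bag — forcing width ≥ 4. Hence tw(G) = 4 exactly.

Treewidth 4.
One such decomposition:
Bags: B1 = {a, b, c, e, f}  B2 = {b, c, d, e, f}
Tree: B1–B2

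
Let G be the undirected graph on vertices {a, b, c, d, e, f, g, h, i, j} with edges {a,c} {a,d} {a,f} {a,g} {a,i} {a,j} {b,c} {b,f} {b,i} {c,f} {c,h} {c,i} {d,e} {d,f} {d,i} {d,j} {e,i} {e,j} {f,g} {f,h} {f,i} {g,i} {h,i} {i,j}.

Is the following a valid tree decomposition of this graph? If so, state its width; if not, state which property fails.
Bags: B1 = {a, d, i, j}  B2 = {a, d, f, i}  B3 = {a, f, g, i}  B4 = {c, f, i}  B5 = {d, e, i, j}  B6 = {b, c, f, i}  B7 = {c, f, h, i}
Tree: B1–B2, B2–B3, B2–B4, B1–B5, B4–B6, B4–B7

No — edge (a,c) lies in no bag.

A tree decomposition must satisfy three properties: every vertex lies in some bag; for every edge, both endpoints lie together in some bag; and for every vertex, the bags containing it form a connected subtree. Here edge (a,c) lies in no bag, so the decomposition is invalid.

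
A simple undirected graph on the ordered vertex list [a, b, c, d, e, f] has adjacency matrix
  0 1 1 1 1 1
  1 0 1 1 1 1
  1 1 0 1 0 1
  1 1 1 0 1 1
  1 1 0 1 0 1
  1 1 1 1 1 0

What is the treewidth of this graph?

4

A width-4 tree decomposition is:
Bags: B1 = {a, b, c, d, f}  B2 = {a, b, d, e, f}
Tree: B1–B2
The largest bag has 5 vertices, giving width 4; this decomposition certifies tw(G) ≤ 4. On the other hand G contains the 5-clique {a, b, d, e, f}. A clique must lie in a single bag of any decomposition, so no decomposition can have width below 4. Combining the bounds, tw(G) = 4.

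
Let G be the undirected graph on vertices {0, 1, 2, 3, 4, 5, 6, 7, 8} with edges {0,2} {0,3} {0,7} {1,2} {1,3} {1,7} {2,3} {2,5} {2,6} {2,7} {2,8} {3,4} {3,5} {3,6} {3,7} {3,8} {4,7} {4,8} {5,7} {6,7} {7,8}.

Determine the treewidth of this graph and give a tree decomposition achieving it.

Treewidth 3.
One optimal decomposition is:
Bags: B1 = {2, 3, 6, 7}  B2 = {2, 3, 7, 8}  B3 = {1, 2, 3, 7}  B4 = {2, 3, 5, 7}  B5 = {3, 4, 7, 8}  B6 = {0, 2, 3, 7}
Tree: B1–B2, B2–B3, B3–B4, B2–B5, B2–B6

Every bag has size at most 4, so the width is 4 − 1 = 3 and tw(G) ≤ 3. For the lower bound, the 4 vertices {0, 2, 3, 7} are pairwise adjacent, and any tree decomposition puts a clique entirely inside one bag — forcing width ≥ 3. Combining the bounds, tw(G) = 3.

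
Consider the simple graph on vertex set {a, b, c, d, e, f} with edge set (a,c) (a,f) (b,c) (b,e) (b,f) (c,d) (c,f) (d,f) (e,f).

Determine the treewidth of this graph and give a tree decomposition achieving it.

The largest bag has 3 vertices, giving width 2; this decomposition certifies tw(G) ≤ 2. On the other hand G contains the 3-clique {b, e, f}. A clique must lie in a single bag of any decomposition, so no decomposition can have width below 2. Hence tw(G) = 2 exactly.

Treewidth 2.
One optimal decomposition is:
Bags: B1 = {c, d, f}  B2 = {b, c, f}  B3 = {b, e, f}  B4 = {a, c, f}
Tree: B1–B2, B2–B3, B1–B4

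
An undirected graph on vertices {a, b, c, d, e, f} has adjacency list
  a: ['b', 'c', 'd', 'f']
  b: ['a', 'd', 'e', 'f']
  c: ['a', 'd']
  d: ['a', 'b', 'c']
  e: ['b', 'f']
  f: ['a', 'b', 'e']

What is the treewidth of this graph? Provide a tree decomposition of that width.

The largest bag has 3 vertices, giving width 2; this decomposition certifies tw(G) ≤ 2. For the lower bound, the 3 vertices {b, e, f} are pairwise adjacent, and any tree decomposition puts a clique entirely inside one bag — forcing width ≥ 2. Hence tw(G) = 2 exactly.

Treewidth 2.
One optimal decomposition is:
Bags: B1 = {a, b, f}  B2 = {b, e, f}  B3 = {a, b, d}  B4 = {a, c, d}
Tree: B1–B2, B1–B3, B3–B4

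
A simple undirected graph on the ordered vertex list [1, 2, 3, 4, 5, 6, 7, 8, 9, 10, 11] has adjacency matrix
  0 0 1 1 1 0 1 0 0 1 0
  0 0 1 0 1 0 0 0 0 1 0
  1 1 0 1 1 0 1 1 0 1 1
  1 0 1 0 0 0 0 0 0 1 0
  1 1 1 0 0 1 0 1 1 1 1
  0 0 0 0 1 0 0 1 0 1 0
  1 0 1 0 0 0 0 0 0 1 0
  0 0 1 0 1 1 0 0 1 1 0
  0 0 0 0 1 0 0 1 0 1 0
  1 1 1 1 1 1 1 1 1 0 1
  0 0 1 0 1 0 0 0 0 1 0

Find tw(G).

3

A width-3 tree decomposition is:
Bags: B1 = {3, 5, 8, 10}  B2 = {2, 3, 5, 10}  B3 = {5, 8, 9, 10}  B4 = {1, 3, 5, 10}  B5 = {3, 5, 10, 11}  B6 = {5, 6, 8, 10}  B7 = {1, 3, 7, 10}  B8 = {1, 3, 4, 10}
Tree: B1–B2, B1–B3, B1–B4, B2–B5, B1–B6, B4–B7, B7–B8
Each bag holds 4 vertices, so the decomposition has width 3, which upper-bounds the treewidth. For the lower bound, the 4 vertices {5, 8, 9, 10} are pairwise adjacent, and any tree decomposition puts a clique entirely inside one bag — forcing width ≥ 3. The upper and lower bounds meet at 3, so that is the treewidth.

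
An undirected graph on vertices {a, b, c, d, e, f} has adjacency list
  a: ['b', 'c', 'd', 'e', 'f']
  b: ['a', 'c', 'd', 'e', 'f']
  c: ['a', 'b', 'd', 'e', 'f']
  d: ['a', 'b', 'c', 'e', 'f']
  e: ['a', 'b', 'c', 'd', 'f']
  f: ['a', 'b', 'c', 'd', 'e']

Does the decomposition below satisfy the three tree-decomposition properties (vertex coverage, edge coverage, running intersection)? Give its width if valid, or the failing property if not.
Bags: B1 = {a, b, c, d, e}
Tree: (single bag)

A tree decomposition must satisfy three properties: every vertex lies in some bag; for every edge, both endpoints lie together in some bag; and for every vertex, the bags containing it form a connected subtree. Here vertex f appears in no bag, so the decomposition is invalid.

No — vertex f appears in no bag.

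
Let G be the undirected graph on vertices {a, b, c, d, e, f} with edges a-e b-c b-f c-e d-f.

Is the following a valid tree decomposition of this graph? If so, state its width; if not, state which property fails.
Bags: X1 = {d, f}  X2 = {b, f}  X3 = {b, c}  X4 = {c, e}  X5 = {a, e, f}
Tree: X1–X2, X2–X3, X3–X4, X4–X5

No — bags containing vertex f are not connected in the tree.

A tree decomposition must satisfy three properties: every vertex lies in some bag; for every edge, both endpoints lie together in some bag; and for every vertex, the bags containing it form a connected subtree. Here bags containing vertex f are not connected in the tree, so the decomposition is invalid.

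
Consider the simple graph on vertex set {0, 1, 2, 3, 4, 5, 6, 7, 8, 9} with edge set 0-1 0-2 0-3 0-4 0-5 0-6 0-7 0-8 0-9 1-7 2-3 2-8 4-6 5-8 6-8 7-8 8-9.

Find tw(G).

2

A width-2 tree decomposition is:
Bags: B1 = {0, 6, 8}  B2 = {0, 7, 8}  B3 = {0, 4, 6}  B4 = {0, 2, 8}  B5 = {0, 8, 9}  B6 = {0, 2, 3}  B7 = {0, 5, 8}  B8 = {0, 1, 7}
Tree: B1–B2, B1–B3, B1–B4, B1–B5, B4–B6, B4–B7, B2–B8
Every bag has size at most 3, so the width is 3 − 1 = 2 and tw(G) ≤ 2. Conversely, {0, 2, 8} is a clique of size 3, and the vertices of any clique must share a bag in every tree decomposition; so some bag has ≥ 3 vertices and tw(G) ≥ 2. Combining the bounds, tw(G) = 2.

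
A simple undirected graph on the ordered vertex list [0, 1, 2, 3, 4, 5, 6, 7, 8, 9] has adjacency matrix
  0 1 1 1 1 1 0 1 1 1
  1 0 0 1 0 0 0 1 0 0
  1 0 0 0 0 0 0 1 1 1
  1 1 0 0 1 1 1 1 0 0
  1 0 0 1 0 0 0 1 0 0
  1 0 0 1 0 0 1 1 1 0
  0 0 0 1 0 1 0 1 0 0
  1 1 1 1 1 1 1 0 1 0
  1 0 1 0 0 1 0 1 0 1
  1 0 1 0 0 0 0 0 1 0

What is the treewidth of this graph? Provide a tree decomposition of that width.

The largest bag has 4 vertices, giving width 3; this decomposition certifies tw(G) ≤ 3. For the lower bound, the 4 vertices {0, 2, 8, 9} are pairwise adjacent, and any tree decomposition puts a clique entirely inside one bag — forcing width ≥ 3. Therefore the treewidth is 3.

Treewidth 3.
Bags: B1 = {0, 1, 3, 7}  B2 = {0, 3, 5, 7}  B3 = {0, 5, 7, 8}  B4 = {0, 2, 7, 8}  B5 = {0, 2, 8, 9}  B6 = {3, 5, 6, 7}  B7 = {0, 3, 4, 7}
Tree: B1–B2, B2–B3, B3–B4, B4–B5, B2–B6, B2–B7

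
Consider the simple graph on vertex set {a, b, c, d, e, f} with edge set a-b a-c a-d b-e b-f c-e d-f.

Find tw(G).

2

A width-2 tree decomposition is:
Bags: B1 = {a, c, e}  B2 = {a, b, e}  B3 = {a, b, d}  B4 = {b, d, f}
Tree: B1–B2, B2–B3, B3–B4
Every bag has size at most 3, so the width is 3 − 1 = 2 and tw(G) ≤ 2. The edges c–e–b–a–c form a cycle, so G is not a tree and its treewidth is at least 2. Therefore the treewidth is 2.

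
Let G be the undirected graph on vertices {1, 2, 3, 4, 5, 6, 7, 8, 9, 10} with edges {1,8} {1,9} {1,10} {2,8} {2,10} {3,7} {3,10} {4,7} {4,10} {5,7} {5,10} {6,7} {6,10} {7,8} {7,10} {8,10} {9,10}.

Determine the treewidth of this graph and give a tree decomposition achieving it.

The largest bag has 3 vertices, giving width 2; this decomposition certifies tw(G) ≤ 2. For the lower bound, the 3 vertices {1, 8, 10} are pairwise adjacent, and any tree decomposition puts a clique entirely inside one bag — forcing width ≥ 2. The upper and lower bounds meet at 2, so that is the treewidth.

Treewidth 2.
One such decomposition:
Bags: B1 = {5, 7, 10}  B2 = {7, 8, 10}  B3 = {4, 7, 10}  B4 = {6, 7, 10}  B5 = {2, 8, 10}  B6 = {1, 8, 10}  B7 = {1, 9, 10}  B8 = {3, 7, 10}
Tree: B1–B2, B2–B3, B3–B4, B2–B5, B2–B6, B6–B7, B4–B8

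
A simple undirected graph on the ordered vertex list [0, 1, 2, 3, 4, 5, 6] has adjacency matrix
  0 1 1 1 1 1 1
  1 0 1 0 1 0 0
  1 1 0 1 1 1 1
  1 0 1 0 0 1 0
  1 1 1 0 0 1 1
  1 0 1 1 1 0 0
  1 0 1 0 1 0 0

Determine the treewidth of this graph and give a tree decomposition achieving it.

Every bag has size at most 4, so the width is 4 − 1 = 3 and tw(G) ≤ 3. Conversely, {0, 2, 3, 5} is a clique of size 4, and the vertices of any clique must share a bag in every tree decomposition; so some bag has ≥ 4 vertices and tw(G) ≥ 3. Therefore the treewidth is 3.

Treewidth 3.
One such decomposition:
Bags: B1 = {0, 2, 4, 6}  B2 = {0, 2, 4, 5}  B3 = {0, 2, 3, 5}  B4 = {0, 1, 2, 4}
Tree: B1–B2, B2–B3, B1–B4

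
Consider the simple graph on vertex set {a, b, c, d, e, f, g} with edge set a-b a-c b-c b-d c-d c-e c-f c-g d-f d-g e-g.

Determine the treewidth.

A width-2 tree decomposition is:
Bags: B1 = {c, d, f}  B2 = {c, d, g}  B3 = {b, c, d}  B4 = {c, e, g}  B5 = {a, b, c}
Tree: B1–B2, B2–B3, B2–B4, B3–B5
The largest bag has 3 vertices, giving width 2; this decomposition certifies tw(G) ≤ 2. For the lower bound, the 3 vertices {c, d, g} are pairwise adjacent, and any tree decomposition puts a clique entirely inside one bag — forcing width ≥ 2. The upper and lower bounds meet at 2, so that is the treewidth.

2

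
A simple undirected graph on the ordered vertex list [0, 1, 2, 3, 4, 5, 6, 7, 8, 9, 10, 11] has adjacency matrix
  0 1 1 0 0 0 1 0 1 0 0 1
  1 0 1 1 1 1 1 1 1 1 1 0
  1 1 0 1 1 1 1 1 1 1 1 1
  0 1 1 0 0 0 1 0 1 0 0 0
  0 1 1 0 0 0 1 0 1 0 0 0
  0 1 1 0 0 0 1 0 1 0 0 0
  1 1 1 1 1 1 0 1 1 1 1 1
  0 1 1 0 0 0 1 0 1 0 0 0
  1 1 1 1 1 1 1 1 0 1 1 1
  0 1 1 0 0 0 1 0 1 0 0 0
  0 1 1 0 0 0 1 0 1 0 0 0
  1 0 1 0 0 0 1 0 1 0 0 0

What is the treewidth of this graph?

A width-4 tree decomposition is:
Bags: B1 = {1, 2, 5, 6, 8}  B2 = {1, 2, 6, 8, 9}  B3 = {1, 2, 4, 6, 8}  B4 = {1, 2, 3, 6, 8}  B5 = {0, 1, 2, 6, 8}  B6 = {0, 2, 6, 8, 11}  B7 = {1, 2, 6, 8, 10}  B8 = {1, 2, 6, 7, 8}
Tree: B1–B2, B2–B3, B3–B4, B3–B5, B5–B6, B1–B7, B4–B8
The largest bag has 5 vertices, giving width 4; this decomposition certifies tw(G) ≤ 4. For the lower bound, the 5 vertices {0, 1, 2, 6, 8} are pairwise adjacent, and any tree decomposition puts a clique entirely inside one bag — forcing width ≥ 4. Therefore the treewidth is 4.

4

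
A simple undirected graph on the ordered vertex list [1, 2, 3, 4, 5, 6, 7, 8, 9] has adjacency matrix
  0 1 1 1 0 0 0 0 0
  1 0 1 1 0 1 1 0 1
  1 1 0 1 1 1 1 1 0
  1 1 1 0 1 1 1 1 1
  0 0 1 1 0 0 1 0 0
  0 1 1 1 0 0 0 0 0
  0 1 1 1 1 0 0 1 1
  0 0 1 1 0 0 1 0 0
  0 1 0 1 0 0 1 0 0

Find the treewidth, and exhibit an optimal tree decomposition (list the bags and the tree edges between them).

Each bag holds 4 vertices, so the decomposition has width 3, which upper-bounds the treewidth. On the other hand G contains the 4-clique {2, 4, 7, 9}. A clique must lie in a single bag of any decomposition, so no decomposition can have width below 3. Hence tw(G) = 3 exactly.

Treewidth 3.
One such decomposition:
Bags: B1 = {2, 3, 4, 6}  B2 = {2, 3, 4, 7}  B3 = {3, 4, 5, 7}  B4 = {2, 4, 7, 9}  B5 = {3, 4, 7, 8}  B6 = {1, 2, 3, 4}
Tree: B1–B2, B2–B3, B2–B4, B2–B5, B1–B6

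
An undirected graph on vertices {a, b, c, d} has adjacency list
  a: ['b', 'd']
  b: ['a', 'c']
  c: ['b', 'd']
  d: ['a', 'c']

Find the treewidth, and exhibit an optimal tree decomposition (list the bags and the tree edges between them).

Treewidth 2.
Bags: B1 = {b, c, d}  B2 = {a, b, d}
Tree: B1–B2

Every bag has size at most 3, so the width is 3 − 1 = 2 and tw(G) ≤ 2. The edges b–c–d–a–b form a cycle, so G is not a tree and its treewidth is at least 2. Therefore the treewidth is 2.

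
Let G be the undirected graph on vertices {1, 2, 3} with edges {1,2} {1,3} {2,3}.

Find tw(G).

A width-2 tree decomposition is:
Bags: B1 = {1, 2, 3}
Tree: (single bag)
A single bag containing all 3 vertices is trivially a valid decomposition of width 2. On the other hand G contains the 3-clique {1, 2, 3}. A clique must lie in a single bag of any decomposition, so no decomposition can have width below 2. Hence tw(G) = 2 exactly.

2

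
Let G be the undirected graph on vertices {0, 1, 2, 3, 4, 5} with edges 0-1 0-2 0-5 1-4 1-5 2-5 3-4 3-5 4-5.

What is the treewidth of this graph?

A width-2 tree decomposition is:
Bags: B1 = {0, 1, 5}  B2 = {0, 2, 5}  B3 = {1, 4, 5}  B4 = {3, 4, 5}
Tree: B1–B2, B1–B3, B3–B4
Each bag holds 3 vertices, so the decomposition has width 2, which upper-bounds the treewidth. On the other hand G contains the 3-clique {0, 1, 5}. A clique must lie in a single bag of any decomposition, so no decomposition can have width below 2. Therefore the treewidth is 2.

2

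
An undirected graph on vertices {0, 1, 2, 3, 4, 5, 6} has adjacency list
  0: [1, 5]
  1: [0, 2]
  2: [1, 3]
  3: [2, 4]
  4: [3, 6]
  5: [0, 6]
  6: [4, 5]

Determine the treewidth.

A width-2 tree decomposition is:
Bags: B1 = {3, 4, 6}  B2 = {3, 5, 6}  B3 = {0, 3, 5}  B4 = {0, 1, 3}  B5 = {1, 2, 3}
Tree: B1–B2, B2–B3, B3–B4, B4–B5
Each bag holds 3 vertices, so the decomposition has width 2, which upper-bounds the treewidth. For the lower bound, G contains the cycle 3–4–6–5–0–1–2–3, so G is not a forest; only forests have treewidth ≤ 1, hence tw(G) ≥ 2. Hence tw(G) = 2 exactly.

2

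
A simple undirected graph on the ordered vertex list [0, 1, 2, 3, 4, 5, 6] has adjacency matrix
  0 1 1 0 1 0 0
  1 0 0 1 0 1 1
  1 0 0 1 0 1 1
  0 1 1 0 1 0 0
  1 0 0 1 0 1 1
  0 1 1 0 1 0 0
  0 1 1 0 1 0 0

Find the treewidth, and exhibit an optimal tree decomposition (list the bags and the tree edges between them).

Each bag holds 4 vertices, so the decomposition has width 3, which upper-bounds the treewidth. For the lower bound: the 4 vertex sets {3,4}, {0,2}, {1}, {5} are disjoint, each induces a connected subgraph, and every pair is joined by at least one edge of G. Contracting each set to a single vertex therefore yields K_{4} as a minor, and since treewidth is minor-monotone, tw(G) ≥ tw(K_{4}) = 3. The upper and lower bounds meet at 3, so that is the treewidth.

Treewidth 3.
Bags: B1 = {1, 2, 3, 4}  B2 = {0, 1, 2, 4}  B3 = {1, 2, 4, 5}  B4 = {1, 2, 4, 6}
Tree: B1–B2, B2–B3, B3–B4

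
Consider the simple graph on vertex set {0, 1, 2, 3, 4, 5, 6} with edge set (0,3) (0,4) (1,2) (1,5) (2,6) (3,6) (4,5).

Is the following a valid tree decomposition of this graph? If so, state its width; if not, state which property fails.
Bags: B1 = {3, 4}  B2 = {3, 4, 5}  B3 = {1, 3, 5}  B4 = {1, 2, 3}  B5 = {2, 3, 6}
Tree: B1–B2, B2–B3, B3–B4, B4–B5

No — vertex 0 appears in no bag.

A tree decomposition must satisfy three properties: every vertex lies in some bag; for every edge, both endpoints lie together in some bag; and for every vertex, the bags containing it form a connected subtree. Here vertex 0 appears in no bag, so the decomposition is invalid.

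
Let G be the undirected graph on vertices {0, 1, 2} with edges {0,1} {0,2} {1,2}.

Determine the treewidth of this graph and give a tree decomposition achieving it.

With just one bag of size 3, the width is 3 − 1 = 2, so tw(G) ≤ 2. On the other hand G contains the 3-clique {0, 1, 2}. A clique must lie in a single bag of any decomposition, so no decomposition can have width below 2. Therefore the treewidth is 2.

Treewidth 2.
One such decomposition:
Bags: B1 = {0, 1, 2}
Tree: (single bag)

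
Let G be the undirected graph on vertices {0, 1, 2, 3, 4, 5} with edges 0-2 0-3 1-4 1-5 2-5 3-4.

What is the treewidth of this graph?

A width-2 tree decomposition is:
Bags: B1 = {0, 3, 4}  B2 = {0, 2, 4}  B3 = {2, 4, 5}  B4 = {1, 4, 5}
Tree: B1–B2, B2–B3, B3–B4
The largest bag has 3 vertices, giving width 2; this decomposition certifies tw(G) ≤ 2. For the lower bound, G contains the cycle 4–3–0–2–5–1–4, so G is not a forest; only forests have treewidth ≤ 1, hence tw(G) ≥ 2. Hence tw(G) = 2 exactly.

2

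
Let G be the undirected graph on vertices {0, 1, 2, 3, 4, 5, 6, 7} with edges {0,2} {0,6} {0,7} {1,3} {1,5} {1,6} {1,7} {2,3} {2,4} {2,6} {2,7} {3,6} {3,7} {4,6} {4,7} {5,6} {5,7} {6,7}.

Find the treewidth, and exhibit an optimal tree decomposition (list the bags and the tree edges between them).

Treewidth 3.
One optimal decomposition is:
Bags: B1 = {2, 3, 6, 7}  B2 = {1, 3, 6, 7}  B3 = {2, 4, 6, 7}  B4 = {1, 5, 6, 7}  B5 = {0, 2, 6, 7}
Tree: B1–B2, B1–B3, B2–B4, B1–B5

The largest bag has 4 vertices, giving width 3; this decomposition certifies tw(G) ≤ 3. On the other hand G contains the 4-clique {1, 3, 6, 7}. A clique must lie in a single bag of any decomposition, so no decomposition can have width below 3. Therefore the treewidth is 3.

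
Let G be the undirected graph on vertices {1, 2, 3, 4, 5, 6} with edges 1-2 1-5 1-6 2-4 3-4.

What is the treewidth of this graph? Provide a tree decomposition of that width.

Each bag holds 2 vertices, so the decomposition has width 1, which upper-bounds the treewidth. Any graph with an edge has treewidth ≥ 1, and G has the edge 4–2. Hence tw(G) = 1 exactly.

Treewidth 1.
One optimal decomposition is:
Bags: B1 = {2, 4}  B2 = {3, 4}  B3 = {1, 2}  B4 = {1, 5}  B5 = {1, 6}
Tree: B1–B2, B1–B3, B3–B4, B4–B5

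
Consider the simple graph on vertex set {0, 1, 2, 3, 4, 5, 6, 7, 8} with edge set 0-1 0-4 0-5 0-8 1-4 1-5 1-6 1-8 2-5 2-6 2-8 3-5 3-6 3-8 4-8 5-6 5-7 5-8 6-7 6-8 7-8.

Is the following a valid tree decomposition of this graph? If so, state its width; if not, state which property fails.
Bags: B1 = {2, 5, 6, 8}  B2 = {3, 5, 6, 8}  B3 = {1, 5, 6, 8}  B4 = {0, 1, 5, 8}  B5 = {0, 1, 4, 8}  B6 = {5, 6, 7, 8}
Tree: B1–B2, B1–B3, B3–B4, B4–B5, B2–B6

Yes; width 3.

Checking the three conditions: (i) the bags cover all of {0, 1, 2, 3, 4, 5, 6, 7, 8}; (ii) for each edge, some bag contains both endpoints; (iii) the bags containing any fixed vertex form a subtree. All hold, so the decomposition is valid with width 4 − 1 = 3.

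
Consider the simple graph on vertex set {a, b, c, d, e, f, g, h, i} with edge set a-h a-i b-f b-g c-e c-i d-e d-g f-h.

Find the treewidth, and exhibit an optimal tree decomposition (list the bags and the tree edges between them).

Each bag holds 3 vertices, so the decomposition has width 2, which upper-bounds the treewidth. Since d–e–c–i–a–h–f–b–g–d is a cycle in G, G is not acyclic. Forests are exactly the graphs of treewidth ≤ 1, so tw(G) ≥ 2. Combining the bounds, tw(G) = 2.

Treewidth 2.
Bags: B1 = {c, d, e}  B2 = {c, d, i}  B3 = {a, d, i}  B4 = {a, d, h}  B5 = {d, f, h}  B6 = {b, d, f}  B7 = {b, d, g}
Tree: B1–B2, B2–B3, B3–B4, B4–B5, B5–B6, B6–B7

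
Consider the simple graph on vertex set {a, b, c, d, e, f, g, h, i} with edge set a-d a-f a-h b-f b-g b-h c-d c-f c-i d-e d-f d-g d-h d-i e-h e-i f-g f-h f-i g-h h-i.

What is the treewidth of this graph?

3

A width-3 tree decomposition is:
Bags: B1 = {d, f, h, i}  B2 = {d, f, g, h}  B3 = {b, f, g, h}  B4 = {d, e, h, i}  B5 = {a, d, f, h}  B6 = {c, d, f, i}
Tree: B1–B2, B2–B3, B1–B4, B1–B5, B1–B6
The largest bag has 4 vertices, giving width 3; this decomposition certifies tw(G) ≤ 3. Conversely, {d, e, h, i} is a clique of size 4, and the vertices of any clique must share a bag in every tree decomposition; so some bag has ≥ 4 vertices and tw(G) ≥ 3. Therefore the treewidth is 3.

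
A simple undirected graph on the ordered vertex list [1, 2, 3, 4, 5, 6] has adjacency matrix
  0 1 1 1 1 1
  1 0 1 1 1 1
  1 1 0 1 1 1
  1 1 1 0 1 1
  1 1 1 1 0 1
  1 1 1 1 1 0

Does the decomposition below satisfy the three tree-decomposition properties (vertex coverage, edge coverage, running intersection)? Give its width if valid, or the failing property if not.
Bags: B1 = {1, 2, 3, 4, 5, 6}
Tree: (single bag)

Yes; width 5.

Every vertex of G appears in some bag (union = {1, 2, 3, 4, 5, 6}); every edge is covered by a bag; and for each vertex v the set of bags containing v is connected in the bag tree. The decomposition is therefore valid. The largest bag has 6 vertices, so the width is 5.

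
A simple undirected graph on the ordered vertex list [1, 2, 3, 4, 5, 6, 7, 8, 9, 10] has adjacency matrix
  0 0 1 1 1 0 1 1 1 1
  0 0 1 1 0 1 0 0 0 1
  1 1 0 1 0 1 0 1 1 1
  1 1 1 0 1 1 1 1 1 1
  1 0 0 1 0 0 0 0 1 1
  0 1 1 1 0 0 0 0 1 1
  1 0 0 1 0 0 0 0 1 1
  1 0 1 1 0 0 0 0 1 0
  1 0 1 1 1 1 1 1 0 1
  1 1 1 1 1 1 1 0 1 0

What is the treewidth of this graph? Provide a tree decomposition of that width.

Treewidth 4.
One such decomposition:
Bags: B1 = {1, 3, 4, 9, 10}  B2 = {3, 4, 6, 9, 10}  B3 = {1, 3, 4, 8, 9}  B4 = {1, 4, 5, 9, 10}  B5 = {1, 4, 7, 9, 10}  B6 = {2, 3, 4, 6, 10}
Tree: B1–B2, B1–B3, B1–B4, B4–B5, B2–B6

Every bag has size at most 5, so the width is 5 − 1 = 4 and tw(G) ≤ 4. Conversely, {1, 3, 4, 8, 9} is a clique of size 5, and the vertices of any clique must share a bag in every tree decomposition; so some bag has ≥ 5 vertices and tw(G) ≥ 4. The upper and lower bounds meet at 4, so that is the treewidth.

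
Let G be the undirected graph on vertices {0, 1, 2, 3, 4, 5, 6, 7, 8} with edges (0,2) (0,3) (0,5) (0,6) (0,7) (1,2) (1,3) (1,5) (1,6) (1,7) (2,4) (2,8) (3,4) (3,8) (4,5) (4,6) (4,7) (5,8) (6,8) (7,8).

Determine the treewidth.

A width-4 tree decomposition is:
Bags: B1 = {0, 1, 4, 7, 8}  B2 = {0, 1, 3, 4, 8}  B3 = {0, 1, 4, 5, 8}  B4 = {0, 1, 4, 6, 8}  B5 = {0, 1, 2, 4, 8}
Tree: B1–B2, B2–B3, B3–B4, B4–B5
Every bag has size at most 5, so the width is 5 − 1 = 4 and tw(G) ≤ 4. For the lower bound: the 5 vertex sets {4,7}, {3,8}, {1,5}, {0}, {6} are disjoint, each induces a connected subgraph, and every pair is joined by at least one edge of G. Contracting each set to a single vertex therefore yields K_{5} as a minor, and since treewidth is minor-monotone, tw(G) ≥ tw(K_{5}) = 4. The upper and lower bounds meet at 4, so that is the treewidth.

4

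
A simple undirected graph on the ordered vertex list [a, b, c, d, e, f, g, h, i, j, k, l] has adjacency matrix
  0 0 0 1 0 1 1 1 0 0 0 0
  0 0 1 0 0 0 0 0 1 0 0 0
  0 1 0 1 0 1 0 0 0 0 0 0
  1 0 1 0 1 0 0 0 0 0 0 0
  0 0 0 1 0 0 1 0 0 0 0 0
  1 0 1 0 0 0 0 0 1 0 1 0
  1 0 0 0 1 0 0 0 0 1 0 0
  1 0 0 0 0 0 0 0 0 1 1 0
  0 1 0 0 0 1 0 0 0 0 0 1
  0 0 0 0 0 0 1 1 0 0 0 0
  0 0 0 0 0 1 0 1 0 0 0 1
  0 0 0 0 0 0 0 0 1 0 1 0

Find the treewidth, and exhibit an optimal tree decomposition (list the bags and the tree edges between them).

Every bag has size at most 4, so the width is 4 − 1 = 3 and tw(G) ≤ 3. For the lower bound: the 4 vertex sets {e,g,j}, {h}, {a}, {c,d,f,k} are disjoint, each induces a connected subgraph, and every pair is joined by at least one edge of G. Contracting each set to a single vertex therefore yields K_{4} as a minor, and since treewidth is minor-monotone, tw(G) ≥ tw(K_{4}) = 3. The upper and lower bounds meet at 3, so that is the treewidth.

Treewidth 3.
One optimal decomposition is:
Bags: B1 = {e, g, h, j}  B2 = {a, e, g, h}  B3 = {a, d, e, h}  B4 = {a, d, h, k}  B5 = {a, d, f, k}  B6 = {c, d, f, k}  B7 = {c, f, k, l}  B8 = {c, f, i, l}  B9 = {b, c, i, l}
Tree: B1–B2, B2–B3, B3–B4, B4–B5, B5–B6, B6–B7, B7–B8, B8–B9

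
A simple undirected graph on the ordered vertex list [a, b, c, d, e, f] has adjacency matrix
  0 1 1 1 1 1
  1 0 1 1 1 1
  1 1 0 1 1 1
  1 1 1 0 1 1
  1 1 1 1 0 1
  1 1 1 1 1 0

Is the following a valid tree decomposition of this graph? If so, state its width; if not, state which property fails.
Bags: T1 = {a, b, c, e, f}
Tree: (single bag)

A tree decomposition must satisfy three properties: every vertex lies in some bag; for every edge, both endpoints lie together in some bag; and for every vertex, the bags containing it form a connected subtree. Here vertex d appears in no bag, so the decomposition is invalid.

No — vertex d appears in no bag.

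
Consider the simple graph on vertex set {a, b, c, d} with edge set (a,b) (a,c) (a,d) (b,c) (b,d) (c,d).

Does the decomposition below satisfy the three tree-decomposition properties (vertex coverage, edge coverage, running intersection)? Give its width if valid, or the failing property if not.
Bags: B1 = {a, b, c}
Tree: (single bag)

No — vertex d appears in no bag.

A tree decomposition must satisfy three properties: every vertex lies in some bag; for every edge, both endpoints lie together in some bag; and for every vertex, the bags containing it form a connected subtree. Here vertex d appears in no bag, so the decomposition is invalid.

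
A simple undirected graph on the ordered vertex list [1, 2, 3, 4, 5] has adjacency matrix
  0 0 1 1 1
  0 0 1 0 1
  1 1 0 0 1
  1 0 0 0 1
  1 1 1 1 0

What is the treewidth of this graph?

A width-2 tree decomposition is:
Bags: B1 = {1, 4, 5}  B2 = {1, 3, 5}  B3 = {2, 3, 5}
Tree: B1–B2, B2–B3
The largest bag has 3 vertices, giving width 2; this decomposition certifies tw(G) ≤ 2. For the lower bound, the 3 vertices {1, 3, 5} are pairwise adjacent, and any tree decomposition puts a clique entirely inside one bag — forcing width ≥ 2. Therefore the treewidth is 2.

2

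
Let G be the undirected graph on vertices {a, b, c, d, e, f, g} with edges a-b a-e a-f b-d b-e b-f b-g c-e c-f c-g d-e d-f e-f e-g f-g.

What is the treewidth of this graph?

3

A width-3 tree decomposition is:
Bags: B1 = {b, d, e, f}  B2 = {b, e, f, g}  B3 = {a, b, e, f}  B4 = {c, e, f, g}
Tree: B1–B2, B1–B3, B2–B4
Every bag has size at most 4, so the width is 4 − 1 = 3 and tw(G) ≤ 3. For the lower bound, the 4 vertices {c, e, f, g} are pairwise adjacent, and any tree decomposition puts a clique entirely inside one bag — forcing width ≥ 3. Combining the bounds, tw(G) = 3.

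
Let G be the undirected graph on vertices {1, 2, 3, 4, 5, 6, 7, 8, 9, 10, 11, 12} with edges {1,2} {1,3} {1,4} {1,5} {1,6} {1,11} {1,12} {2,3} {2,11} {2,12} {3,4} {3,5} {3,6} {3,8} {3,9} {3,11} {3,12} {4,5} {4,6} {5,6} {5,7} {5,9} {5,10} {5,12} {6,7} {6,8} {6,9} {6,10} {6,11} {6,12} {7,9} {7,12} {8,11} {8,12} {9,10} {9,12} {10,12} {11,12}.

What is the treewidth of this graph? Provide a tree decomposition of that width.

Treewidth 4.
Bags: B1 = {1, 3, 6, 11, 12}  B2 = {1, 3, 5, 6, 12}  B3 = {1, 2, 3, 11, 12}  B4 = {3, 5, 6, 9, 12}  B5 = {1, 3, 4, 5, 6}  B6 = {5, 6, 7, 9, 12}  B7 = {3, 6, 8, 11, 12}  B8 = {5, 6, 9, 10, 12}
Tree: B1–B2, B1–B3, B2–B4, B2–B5, B4–B6, B1–B7, B6–B8

The largest bag has 5 vertices, giving width 4; this decomposition certifies tw(G) ≤ 4. On the other hand G contains the 5-clique {1, 2, 3, 11, 12}. A clique must lie in a single bag of any decomposition, so no decomposition can have width below 4. Hence tw(G) = 4 exactly.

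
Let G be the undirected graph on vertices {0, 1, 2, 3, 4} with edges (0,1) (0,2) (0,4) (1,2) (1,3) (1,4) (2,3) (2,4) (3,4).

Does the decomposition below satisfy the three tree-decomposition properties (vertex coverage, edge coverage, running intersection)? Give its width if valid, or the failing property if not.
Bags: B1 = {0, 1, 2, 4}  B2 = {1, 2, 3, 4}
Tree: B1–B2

Checking the three conditions: (i) the bags cover all of {0, 1, 2, 3, 4}; (ii) for each edge, some bag contains both endpoints; (iii) the bags containing any fixed vertex form a subtree. All hold, so the decomposition is valid with width 4 − 1 = 3.

Yes; width 3.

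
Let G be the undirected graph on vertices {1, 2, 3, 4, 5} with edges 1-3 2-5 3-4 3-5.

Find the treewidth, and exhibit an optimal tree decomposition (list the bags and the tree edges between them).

Each bag holds 2 vertices, so the decomposition has width 1, which upper-bounds the treewidth. G has an edge, so its treewidth is at least 1. Therefore the treewidth is 1.

Treewidth 1.
One such decomposition:
Bags: B1 = {3, 4}  B2 = {1, 3}  B3 = {3, 5}  B4 = {2, 5}
Tree: B1–B2, B2–B3, B3–B4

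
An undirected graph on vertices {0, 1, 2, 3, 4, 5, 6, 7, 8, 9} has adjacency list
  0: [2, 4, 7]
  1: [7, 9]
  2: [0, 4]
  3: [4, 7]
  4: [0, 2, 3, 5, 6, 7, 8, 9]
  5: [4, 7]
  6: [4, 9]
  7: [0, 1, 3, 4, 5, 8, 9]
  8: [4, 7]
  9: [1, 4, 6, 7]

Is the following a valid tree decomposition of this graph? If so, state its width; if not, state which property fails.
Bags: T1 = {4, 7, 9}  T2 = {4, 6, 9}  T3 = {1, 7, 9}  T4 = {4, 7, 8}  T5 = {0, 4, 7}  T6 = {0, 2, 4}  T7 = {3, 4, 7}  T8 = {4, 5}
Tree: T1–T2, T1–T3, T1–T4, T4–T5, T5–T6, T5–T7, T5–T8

A tree decomposition must satisfy three properties: every vertex lies in some bag; for every edge, both endpoints lie together in some bag; and for every vertex, the bags containing it form a connected subtree. Here edge (7,5) lies in no bag, so the decomposition is invalid.

No — edge (7,5) lies in no bag.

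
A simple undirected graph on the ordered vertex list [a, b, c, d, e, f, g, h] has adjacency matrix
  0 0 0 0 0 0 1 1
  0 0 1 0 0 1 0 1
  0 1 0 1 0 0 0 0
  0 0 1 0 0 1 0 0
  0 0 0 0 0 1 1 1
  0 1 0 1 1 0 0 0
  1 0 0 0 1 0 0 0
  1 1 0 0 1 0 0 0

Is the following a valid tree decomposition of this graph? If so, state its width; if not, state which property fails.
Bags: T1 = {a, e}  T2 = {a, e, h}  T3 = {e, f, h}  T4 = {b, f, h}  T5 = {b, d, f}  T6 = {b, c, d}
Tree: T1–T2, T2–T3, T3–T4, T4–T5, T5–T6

No — vertex g appears in no bag.

A tree decomposition must satisfy three properties: every vertex lies in some bag; for every edge, both endpoints lie together in some bag; and for every vertex, the bags containing it form a connected subtree. Here vertex g appears in no bag, so the decomposition is invalid.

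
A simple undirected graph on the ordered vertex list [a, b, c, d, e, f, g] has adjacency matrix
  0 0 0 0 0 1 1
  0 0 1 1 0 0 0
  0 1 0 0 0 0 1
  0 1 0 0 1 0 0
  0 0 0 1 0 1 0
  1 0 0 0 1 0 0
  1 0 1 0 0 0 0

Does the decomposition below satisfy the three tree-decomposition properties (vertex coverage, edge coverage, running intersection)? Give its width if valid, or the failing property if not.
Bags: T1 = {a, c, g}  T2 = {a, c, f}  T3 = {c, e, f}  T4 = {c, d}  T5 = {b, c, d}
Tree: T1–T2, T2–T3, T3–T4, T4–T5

A tree decomposition must satisfy three properties: every vertex lies in some bag; for every edge, both endpoints lie together in some bag; and for every vertex, the bags containing it form a connected subtree. Here edge (e,d) lies in no bag, so the decomposition is invalid.

No — edge (e,d) lies in no bag.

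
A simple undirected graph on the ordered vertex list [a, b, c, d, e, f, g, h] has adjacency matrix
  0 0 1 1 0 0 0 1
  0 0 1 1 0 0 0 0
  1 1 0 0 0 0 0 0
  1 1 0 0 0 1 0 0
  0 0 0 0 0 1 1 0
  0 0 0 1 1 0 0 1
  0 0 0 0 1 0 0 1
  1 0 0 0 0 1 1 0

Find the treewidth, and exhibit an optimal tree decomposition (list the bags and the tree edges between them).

Each bag holds 3 vertices, so the decomposition has width 2, which upper-bounds the treewidth. The edges c–b–d–a–c form a cycle, so G is not a tree and its treewidth is at least 2. Combining the bounds, tw(G) = 2.

Treewidth 2.
One optimal decomposition is:
Bags: B1 = {a, b, c}  B2 = {a, b, d}  B3 = {a, d, h}  B4 = {d, f, h}  B5 = {f, g, h}  B6 = {e, f, g}
Tree: B1–B2, B2–B3, B3–B4, B4–B5, B5–B6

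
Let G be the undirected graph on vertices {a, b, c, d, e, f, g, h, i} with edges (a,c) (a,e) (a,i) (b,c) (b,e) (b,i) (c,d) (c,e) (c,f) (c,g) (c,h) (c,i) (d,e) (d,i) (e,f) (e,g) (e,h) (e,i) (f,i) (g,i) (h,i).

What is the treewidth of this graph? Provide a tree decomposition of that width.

Each bag holds 4 vertices, so the decomposition has width 3, which upper-bounds the treewidth. Conversely, {c, d, e, i} is a clique of size 4, and the vertices of any clique must share a bag in every tree decomposition; so some bag has ≥ 4 vertices and tw(G) ≥ 3. Therefore the treewidth is 3.

Treewidth 3.
Bags: B1 = {c, d, e, i}  B2 = {a, c, e, i}  B3 = {c, e, f, i}  B4 = {b, c, e, i}  B5 = {c, e, h, i}  B6 = {c, e, g, i}
Tree: B1–B2, B1–B3, B1–B4, B4–B5, B4–B6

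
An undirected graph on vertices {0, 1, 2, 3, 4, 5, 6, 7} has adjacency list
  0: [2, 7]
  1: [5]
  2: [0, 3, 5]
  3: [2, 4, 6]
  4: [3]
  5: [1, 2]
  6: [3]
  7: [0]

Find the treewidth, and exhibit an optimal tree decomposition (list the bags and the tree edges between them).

Every bag has size at most 2, so the width is 2 − 1 = 1 and tw(G) ≤ 1. G has an edge, so its treewidth is at least 1. Therefore the treewidth is 1.

Treewidth 1.
One such decomposition:
Bags: B1 = {2, 5}  B2 = {0, 2}  B3 = {2, 3}  B4 = {3, 4}  B5 = {1, 5}  B6 = {0, 7}  B7 = {3, 6}
Tree: B1–B2, B2–B3, B3–B4, B1–B5, B2–B6, B4–B7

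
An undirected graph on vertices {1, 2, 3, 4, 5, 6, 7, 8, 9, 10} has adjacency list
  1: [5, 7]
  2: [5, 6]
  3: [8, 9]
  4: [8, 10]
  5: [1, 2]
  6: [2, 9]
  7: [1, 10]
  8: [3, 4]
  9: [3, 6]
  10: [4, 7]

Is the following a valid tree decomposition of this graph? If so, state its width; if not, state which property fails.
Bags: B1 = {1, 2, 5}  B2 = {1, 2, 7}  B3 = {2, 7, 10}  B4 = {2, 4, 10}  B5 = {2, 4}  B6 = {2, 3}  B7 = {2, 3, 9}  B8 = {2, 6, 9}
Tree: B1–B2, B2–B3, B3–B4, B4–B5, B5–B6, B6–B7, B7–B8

No — vertex 8 appears in no bag.

A tree decomposition must satisfy three properties: every vertex lies in some bag; for every edge, both endpoints lie together in some bag; and for every vertex, the bags containing it form a connected subtree. Here vertex 8 appears in no bag, so the decomposition is invalid.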